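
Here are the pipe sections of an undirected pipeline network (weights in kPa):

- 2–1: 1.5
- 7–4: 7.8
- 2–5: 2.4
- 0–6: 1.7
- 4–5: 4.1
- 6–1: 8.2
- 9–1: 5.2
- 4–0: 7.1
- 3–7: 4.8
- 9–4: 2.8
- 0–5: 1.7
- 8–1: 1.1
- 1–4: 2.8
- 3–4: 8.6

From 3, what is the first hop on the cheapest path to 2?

Candidate routes:
3 - 4 - 9 - 1 - 2: 8.6+2.8+5.2+1.5 = 18.1
3 - 4 - 1 - 2: 8.6+2.8+1.5 = 12.9
3 - 4 - 5 - 2: 8.6+4.1+2.4 = 15.1
3 - 7 - 4 - 1 - 2: 4.8+7.8+2.8+1.5 = 16.9
Cheapest is 3 - 4 - 1 - 2 at 12.9 kPa.
So from 3 the first move is to 4.

4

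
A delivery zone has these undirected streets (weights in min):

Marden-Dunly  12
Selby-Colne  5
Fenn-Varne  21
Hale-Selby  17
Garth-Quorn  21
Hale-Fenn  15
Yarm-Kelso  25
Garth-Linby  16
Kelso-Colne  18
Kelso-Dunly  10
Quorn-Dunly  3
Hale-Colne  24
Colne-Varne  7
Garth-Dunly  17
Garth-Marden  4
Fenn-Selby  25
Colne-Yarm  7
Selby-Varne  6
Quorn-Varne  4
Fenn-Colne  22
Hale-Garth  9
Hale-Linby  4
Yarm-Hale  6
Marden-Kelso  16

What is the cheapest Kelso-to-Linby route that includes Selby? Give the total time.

44 min

Best Kelso to Selby: Kelso–Dunly–Quorn–Varne–Selby costing 23
Best Selby to Linby: Selby–Hale–Linby costing 21
Total via Selby: 23 + 21 = 44 min.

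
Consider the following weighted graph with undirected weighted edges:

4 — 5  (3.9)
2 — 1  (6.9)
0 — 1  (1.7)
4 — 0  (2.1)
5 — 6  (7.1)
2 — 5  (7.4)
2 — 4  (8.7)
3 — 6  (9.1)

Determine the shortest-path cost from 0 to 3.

Compare a few routes:
0 - 4 - 5 - 6 - 3: 2.1+3.9+7.1+9.1 = 22.2
0 - 1 - 2 - 4 - 5 - 6 - 3: 1.7+6.9+8.7+3.9+7.1+9.1 = 37.4
0 - 4 - 2 - 5 - 6 - 3: 2.1+8.7+7.4+7.1+9.1 = 34.4
0 - 1 - 2 - 5 - 6 - 3: 1.7+6.9+7.4+7.1+9.1 = 32.2
The minimum is 22.2 via 0 - 4 - 5 - 6 - 3.

22.2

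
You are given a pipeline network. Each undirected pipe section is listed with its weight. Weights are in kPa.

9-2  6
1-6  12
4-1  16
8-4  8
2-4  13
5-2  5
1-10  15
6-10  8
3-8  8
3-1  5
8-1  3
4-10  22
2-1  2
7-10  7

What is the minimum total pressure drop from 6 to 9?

Settle nodes by increasing distance from 6:
6: 0
10: 8  (via 6)
1: 12  (via 6)
2: 14  (via 1)
7: 15  (via 10)
8: 15  (via 1)
3: 17  (via 1)
5: 19  (via 2)
9: 20  (via 2)
Shortest route: 6 → 1 → 2 → 9 = 20 kPa.

20 kPa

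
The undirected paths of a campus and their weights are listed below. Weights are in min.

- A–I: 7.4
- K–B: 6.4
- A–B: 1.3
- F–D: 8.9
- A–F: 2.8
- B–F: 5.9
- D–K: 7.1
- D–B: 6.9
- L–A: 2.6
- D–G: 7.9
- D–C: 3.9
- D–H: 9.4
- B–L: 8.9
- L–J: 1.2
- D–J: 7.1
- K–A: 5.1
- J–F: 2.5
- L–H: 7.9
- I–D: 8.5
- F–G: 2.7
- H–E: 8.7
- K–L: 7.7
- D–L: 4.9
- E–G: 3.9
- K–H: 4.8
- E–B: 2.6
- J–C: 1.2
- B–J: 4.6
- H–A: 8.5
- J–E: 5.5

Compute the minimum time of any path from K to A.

Compare a few routes:
K–A: 5.1 = 5.1
K–L–A: 7.7+2.6 = 10.3
K–B–A: 6.4+1.3 = 7.7
Cheapest is K–A at 5.1 min.

5.1 min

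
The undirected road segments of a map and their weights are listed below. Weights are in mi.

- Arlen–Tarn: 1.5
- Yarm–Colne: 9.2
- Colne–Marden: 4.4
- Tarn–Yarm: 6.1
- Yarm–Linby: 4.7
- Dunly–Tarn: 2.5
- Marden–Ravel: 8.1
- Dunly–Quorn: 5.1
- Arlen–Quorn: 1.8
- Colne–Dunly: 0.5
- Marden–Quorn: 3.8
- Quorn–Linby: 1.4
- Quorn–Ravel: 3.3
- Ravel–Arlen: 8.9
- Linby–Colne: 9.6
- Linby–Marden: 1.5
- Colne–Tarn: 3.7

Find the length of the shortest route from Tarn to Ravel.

6.6 mi

Enumerating some paths:
Tarn–Arlen–Quorn–Ravel: 1.5+1.8+3.3 = 6.6
Tarn–Arlen–Ravel: 1.5+8.9 = 10.4
Tarn–Dunly–Quorn–Ravel: 2.5+5.1+3.3 = 10.9
Cheapest is Tarn–Arlen–Quorn–Ravel at 6.6 mi.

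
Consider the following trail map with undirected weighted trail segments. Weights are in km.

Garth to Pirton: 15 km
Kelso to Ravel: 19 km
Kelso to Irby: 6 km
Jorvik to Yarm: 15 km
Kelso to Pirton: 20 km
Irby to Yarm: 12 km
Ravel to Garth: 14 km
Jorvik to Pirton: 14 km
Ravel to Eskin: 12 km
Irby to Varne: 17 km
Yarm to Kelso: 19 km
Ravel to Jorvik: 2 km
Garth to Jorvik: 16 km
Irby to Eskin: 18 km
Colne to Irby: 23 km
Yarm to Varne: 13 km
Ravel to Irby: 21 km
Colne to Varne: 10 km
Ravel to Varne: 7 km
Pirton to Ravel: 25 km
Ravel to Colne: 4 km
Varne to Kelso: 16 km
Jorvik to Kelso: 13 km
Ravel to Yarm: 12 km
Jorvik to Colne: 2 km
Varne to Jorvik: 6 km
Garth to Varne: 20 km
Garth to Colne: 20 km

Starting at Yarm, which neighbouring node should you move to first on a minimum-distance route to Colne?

Compare a few routes:
Yarm - Ravel - Colne: 12+4 = 16
Yarm - Jorvik - Colne: 15+2 = 17
Cheapest is Yarm - Ravel - Colne at 16 km.
So from Yarm the first move is to Ravel.

Ravel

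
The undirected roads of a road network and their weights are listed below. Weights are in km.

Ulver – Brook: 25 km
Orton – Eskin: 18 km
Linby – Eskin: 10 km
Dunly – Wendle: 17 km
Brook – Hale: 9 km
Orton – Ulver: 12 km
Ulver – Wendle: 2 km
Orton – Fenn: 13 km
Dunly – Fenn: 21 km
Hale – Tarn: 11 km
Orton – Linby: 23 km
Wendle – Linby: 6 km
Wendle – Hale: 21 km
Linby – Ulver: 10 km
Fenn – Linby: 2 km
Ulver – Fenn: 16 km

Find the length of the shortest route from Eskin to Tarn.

48 km

Shortest distances from Eskin:
Eskin: 0
Linby: 10  (via Eskin)
Fenn: 12  (via Linby)
Wendle: 16  (via Linby)
Orton: 18  (via Eskin)
Ulver: 18  (via Wendle)
Dunly: 33  (via Fenn)
Hale: 37  (via Wendle)
Brook: 43  (via Ulver)
Tarn: 48  (via Hale)
Shortest route: Eskin → Linby → Wendle → Hale → Tarn = 48 km.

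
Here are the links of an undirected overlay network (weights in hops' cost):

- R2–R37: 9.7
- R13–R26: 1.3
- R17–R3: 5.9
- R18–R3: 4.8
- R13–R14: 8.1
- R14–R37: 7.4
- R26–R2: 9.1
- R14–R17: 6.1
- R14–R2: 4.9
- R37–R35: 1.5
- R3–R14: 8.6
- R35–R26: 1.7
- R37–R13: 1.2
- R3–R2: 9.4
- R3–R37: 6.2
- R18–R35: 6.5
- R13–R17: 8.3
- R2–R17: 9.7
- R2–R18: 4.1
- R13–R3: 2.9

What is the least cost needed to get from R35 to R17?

11 hops' cost

Compare a few routes:
R35 - R37 - R13 - R17: 1.5+1.2+8.3 = 11
R35 - R37 - R13 - R3 - R17: 1.5+1.2+2.9+5.9 = 11.5
R35 - R26 - R13 - R3 - R17: 1.7+1.3+2.9+5.9 = 11.8
R35 - R26 - R13 - R17: 1.7+1.3+8.3 = 11.3
The minimum is 11 hops' cost via R35 - R37 - R13 - R17.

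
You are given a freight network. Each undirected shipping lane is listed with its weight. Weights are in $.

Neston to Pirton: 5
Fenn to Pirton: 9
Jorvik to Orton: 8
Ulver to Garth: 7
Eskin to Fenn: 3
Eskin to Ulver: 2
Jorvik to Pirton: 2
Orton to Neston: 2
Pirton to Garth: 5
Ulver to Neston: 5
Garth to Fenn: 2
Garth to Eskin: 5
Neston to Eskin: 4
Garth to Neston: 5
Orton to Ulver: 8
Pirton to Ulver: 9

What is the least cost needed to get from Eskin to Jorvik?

$11

Candidate routes:
Eskin - Garth - Pirton - Jorvik: 5+5+2 = 12
Eskin - Ulver - Pirton - Jorvik: 2+9+2 = 13
Eskin - Neston - Pirton - Jorvik: 4+5+2 = 11
Eskin - Fenn - Garth - Pirton - Jorvik: 3+2+5+2 = 12
The minimum is $11 via Eskin - Neston - Pirton - Jorvik.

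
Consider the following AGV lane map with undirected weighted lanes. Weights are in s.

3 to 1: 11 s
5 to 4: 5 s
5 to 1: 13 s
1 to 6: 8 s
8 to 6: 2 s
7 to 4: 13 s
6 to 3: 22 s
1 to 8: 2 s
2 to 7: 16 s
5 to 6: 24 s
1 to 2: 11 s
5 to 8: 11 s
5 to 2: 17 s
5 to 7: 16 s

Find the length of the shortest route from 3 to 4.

29 s

Running Dijkstra from 3:
3: 0
1: 11  (via 3)
8: 13  (via 1)
6: 15  (via 8)
2: 22  (via 1)
5: 24  (via 1)
4: 29  (via 5)
Shortest route: 3–1–5–4 = 29 s.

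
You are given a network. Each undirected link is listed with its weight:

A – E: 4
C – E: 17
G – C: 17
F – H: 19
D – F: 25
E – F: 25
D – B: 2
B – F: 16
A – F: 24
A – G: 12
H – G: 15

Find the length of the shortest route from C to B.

Shortest distances from C:
C: 0
E: 17  (via C)
G: 17  (via C)
A: 21  (via E)
H: 32  (via G)
F: 42  (via E)
B: 58  (via F)
Shortest route: C → E → F → B = 58.

58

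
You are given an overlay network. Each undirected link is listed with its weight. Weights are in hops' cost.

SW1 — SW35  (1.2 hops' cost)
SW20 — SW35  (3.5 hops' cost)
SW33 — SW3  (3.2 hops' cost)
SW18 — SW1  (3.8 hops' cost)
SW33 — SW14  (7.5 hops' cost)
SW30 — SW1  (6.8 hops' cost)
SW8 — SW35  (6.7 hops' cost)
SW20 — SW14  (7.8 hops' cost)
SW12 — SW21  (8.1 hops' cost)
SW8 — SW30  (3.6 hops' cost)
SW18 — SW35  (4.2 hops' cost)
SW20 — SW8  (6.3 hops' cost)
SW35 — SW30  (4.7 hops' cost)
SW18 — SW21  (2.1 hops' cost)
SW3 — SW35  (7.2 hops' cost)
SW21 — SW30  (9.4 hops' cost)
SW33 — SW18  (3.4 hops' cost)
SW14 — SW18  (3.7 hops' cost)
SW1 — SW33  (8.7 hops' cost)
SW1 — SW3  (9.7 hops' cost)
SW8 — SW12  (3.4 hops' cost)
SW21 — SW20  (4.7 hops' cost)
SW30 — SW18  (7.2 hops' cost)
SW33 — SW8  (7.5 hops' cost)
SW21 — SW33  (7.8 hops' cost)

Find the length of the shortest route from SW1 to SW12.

Enumerating some paths:
SW1 - SW18 - SW21 - SW12: 3.8+2.1+8.1 = 14
SW1 - SW30 - SW8 - SW12: 6.8+3.6+3.4 = 13.8
SW1 - SW35 - SW8 - SW12: 1.2+6.7+3.4 = 11.3
SW1 - SW35 - SW30 - SW8 - SW12: 1.2+4.7+3.6+3.4 = 12.9
The minimum is 11.3 hops' cost via SW1 - SW35 - SW8 - SW12.

11.3 hops' cost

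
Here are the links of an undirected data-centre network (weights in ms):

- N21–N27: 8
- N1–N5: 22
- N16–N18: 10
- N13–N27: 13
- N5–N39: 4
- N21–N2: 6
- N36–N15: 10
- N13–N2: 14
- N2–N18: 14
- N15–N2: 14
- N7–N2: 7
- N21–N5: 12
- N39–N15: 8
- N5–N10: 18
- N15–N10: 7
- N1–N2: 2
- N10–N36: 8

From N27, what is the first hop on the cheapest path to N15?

Compare a few routes:
N27 → N21 → N5 → N39 → N15: 8+12+4+8 = 32
N27 → N21 → N2 → N15: 8+6+14 = 28
N27 → N21 → N5 → N10 → N15: 8+12+18+7 = 45
N27 → N13 → N2 → N15: 13+14+14 = 41
Cheapest is N27 → N21 → N2 → N15 at 28 ms.
So from N27 the first move is to N21.

N21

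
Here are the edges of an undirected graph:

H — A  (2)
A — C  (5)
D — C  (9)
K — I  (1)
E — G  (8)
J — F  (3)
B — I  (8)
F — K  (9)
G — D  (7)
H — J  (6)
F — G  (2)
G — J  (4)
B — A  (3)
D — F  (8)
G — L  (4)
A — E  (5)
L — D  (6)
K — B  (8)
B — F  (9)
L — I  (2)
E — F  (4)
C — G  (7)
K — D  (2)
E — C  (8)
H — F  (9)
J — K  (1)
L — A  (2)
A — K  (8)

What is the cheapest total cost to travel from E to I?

Settle nodes by increasing distance from E:
E: 0
F: 4  (via E)
A: 5  (via E)
G: 6  (via F)
H: 7  (via A)
J: 7  (via F)
L: 7  (via A)
B: 8  (via A)
C: 8  (via E)
K: 8  (via J)
I: 9  (via L)
Shortest route: E–A–L–I = 9.

9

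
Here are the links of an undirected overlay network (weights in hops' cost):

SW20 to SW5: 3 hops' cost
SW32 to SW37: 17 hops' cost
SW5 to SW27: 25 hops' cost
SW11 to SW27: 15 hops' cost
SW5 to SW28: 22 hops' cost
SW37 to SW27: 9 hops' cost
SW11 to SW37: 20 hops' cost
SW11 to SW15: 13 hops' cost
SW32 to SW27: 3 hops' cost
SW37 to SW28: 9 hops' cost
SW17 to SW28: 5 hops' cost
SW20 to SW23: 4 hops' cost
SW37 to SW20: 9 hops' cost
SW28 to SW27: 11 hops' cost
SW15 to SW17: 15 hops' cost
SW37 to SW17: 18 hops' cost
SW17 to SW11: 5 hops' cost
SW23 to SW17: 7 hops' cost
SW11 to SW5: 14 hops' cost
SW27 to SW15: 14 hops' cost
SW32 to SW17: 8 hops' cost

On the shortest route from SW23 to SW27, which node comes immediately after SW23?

Candidate routes:
SW23–SW17–SW32–SW27: 7+8+3 = 18
SW23–SW20–SW37–SW27: 4+9+9 = 22
Cheapest is SW23–SW17–SW32–SW27 at 18 hops' cost.
So from SW23 the first move is to SW17.

SW17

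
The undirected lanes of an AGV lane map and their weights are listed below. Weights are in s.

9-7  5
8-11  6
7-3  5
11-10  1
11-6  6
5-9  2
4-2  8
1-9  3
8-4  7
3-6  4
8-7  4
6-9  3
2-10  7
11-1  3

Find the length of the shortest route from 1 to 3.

10 s

Enumerating some paths:
1 - 9 - 7 - 3: 3+5+5 = 13
1 - 11 - 6 - 3: 3+6+4 = 13
1 - 9 - 6 - 3: 3+3+4 = 10
The minimum is 10 s via 1 - 9 - 6 - 3.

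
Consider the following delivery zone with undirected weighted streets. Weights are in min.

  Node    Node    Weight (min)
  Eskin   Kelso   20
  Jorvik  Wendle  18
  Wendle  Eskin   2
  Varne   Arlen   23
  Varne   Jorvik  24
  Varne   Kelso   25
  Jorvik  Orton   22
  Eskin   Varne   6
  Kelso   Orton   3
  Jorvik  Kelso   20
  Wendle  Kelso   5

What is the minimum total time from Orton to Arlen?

Enumerating some paths:
Orton - Kelso - Varne - Arlen: 3+25+23 = 51
Orton - Kelso - Wendle - Eskin - Varne - Arlen: 3+5+2+6+23 = 39
Orton - Kelso - Eskin - Varne - Arlen: 3+20+6+23 = 52
Cheapest is Orton - Kelso - Wendle - Eskin - Varne - Arlen at 39 min.

39 min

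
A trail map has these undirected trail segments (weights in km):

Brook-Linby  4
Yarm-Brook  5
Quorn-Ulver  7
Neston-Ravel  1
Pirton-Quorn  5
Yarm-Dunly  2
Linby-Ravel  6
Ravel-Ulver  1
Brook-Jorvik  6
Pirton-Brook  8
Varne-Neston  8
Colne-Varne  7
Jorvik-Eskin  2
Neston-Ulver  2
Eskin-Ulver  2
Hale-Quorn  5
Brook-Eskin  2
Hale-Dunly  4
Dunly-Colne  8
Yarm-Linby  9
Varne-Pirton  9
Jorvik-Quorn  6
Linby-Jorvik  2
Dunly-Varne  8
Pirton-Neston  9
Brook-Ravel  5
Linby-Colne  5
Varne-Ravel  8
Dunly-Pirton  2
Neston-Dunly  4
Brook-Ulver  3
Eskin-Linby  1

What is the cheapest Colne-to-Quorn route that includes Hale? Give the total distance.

17 km

Shortest Colne→Hale: Colne → Dunly → Hale = 12
Best Hale to Quorn: Hale → Quorn costing 5
Total via Hale: 12 + 5 = 17 km.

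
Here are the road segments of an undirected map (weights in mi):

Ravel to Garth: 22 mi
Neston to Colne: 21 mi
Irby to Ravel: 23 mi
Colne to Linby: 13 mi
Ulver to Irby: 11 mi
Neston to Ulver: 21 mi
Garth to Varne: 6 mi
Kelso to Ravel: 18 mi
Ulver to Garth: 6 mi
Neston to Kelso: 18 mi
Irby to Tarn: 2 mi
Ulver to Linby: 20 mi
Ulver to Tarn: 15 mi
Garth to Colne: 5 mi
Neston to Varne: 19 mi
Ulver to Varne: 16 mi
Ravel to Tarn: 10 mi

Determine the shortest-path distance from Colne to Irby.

Candidate routes:
Colne - Garth - Ulver - Irby: 5+6+11 = 22
Colne - Garth - Ravel - Tarn - Irby: 5+22+10+2 = 39
Colne - Garth - Varne - Ulver - Irby: 5+6+16+11 = 38
Colne - Garth - Ulver - Tarn - Irby: 5+6+15+2 = 28
The minimum is 22 mi via Colne - Garth - Ulver - Irby.

22 mi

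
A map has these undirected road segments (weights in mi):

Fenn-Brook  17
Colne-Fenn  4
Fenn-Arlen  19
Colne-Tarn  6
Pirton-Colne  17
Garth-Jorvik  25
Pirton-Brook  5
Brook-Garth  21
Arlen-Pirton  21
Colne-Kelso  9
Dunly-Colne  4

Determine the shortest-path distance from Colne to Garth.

42 mi

Shortest distances from Colne:
Colne: 0
Fenn: 4  (via Colne)
Dunly: 4  (via Colne)
Tarn: 6  (via Colne)
Kelso: 9  (via Colne)
Pirton: 17  (via Colne)
Brook: 21  (via Fenn)
Arlen: 23  (via Fenn)
Garth: 42  (via Brook)
Shortest route: Colne–Fenn–Brook–Garth = 42 mi.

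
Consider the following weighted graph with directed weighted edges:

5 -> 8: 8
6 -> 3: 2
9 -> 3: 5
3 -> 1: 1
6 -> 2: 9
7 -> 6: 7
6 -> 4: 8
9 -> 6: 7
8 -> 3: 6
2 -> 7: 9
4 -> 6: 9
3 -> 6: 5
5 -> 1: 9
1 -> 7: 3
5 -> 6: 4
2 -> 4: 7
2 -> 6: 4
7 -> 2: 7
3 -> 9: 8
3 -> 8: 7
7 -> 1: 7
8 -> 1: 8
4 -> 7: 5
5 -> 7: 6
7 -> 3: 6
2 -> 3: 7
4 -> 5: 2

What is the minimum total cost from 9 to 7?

9

Compare a few routes:
9 → 6 → 3 → 1 → 7: 7+2+1+3 = 13
9 → 3 → 1 → 7: 5+1+3 = 9
9 → 6 → 4 → 7: 7+8+5 = 20
Cheapest is 9 → 3 → 1 → 7 at 9.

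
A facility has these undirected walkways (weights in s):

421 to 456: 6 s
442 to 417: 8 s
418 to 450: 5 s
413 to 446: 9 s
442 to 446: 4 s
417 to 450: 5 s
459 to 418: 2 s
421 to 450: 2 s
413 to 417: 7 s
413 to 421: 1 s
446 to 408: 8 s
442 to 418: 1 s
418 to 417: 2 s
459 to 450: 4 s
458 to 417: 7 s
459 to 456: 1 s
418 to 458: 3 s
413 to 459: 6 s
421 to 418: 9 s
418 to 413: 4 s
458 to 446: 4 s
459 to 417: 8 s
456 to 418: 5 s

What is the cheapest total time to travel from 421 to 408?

18 s

Candidate routes:
421 - 450 - 418 - 442 - 446 - 408: 2+5+1+4+8 = 20
421 - 413 - 446 - 408: 1+9+8 = 18
421 - 413 - 418 - 458 - 446 - 408: 1+4+3+4+8 = 20
The minimum is 18 s via 421 - 413 - 446 - 408.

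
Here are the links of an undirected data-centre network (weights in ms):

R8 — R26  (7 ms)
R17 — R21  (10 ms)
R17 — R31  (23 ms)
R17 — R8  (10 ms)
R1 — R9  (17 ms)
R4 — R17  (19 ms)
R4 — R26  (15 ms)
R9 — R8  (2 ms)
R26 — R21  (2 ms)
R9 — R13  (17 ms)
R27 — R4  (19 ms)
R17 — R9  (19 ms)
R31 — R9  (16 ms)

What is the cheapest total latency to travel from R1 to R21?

Candidate routes:
R1–R9–R8–R26–R21: 17+2+7+2 = 28
R1–R9–R17–R21: 17+19+10 = 46
R1–R9–R8–R17–R21: 17+2+10+10 = 39
R1–R9–R17–R8–R26–R21: 17+19+10+7+2 = 55
The minimum is 28 ms via R1–R9–R8–R26–R21.

28 ms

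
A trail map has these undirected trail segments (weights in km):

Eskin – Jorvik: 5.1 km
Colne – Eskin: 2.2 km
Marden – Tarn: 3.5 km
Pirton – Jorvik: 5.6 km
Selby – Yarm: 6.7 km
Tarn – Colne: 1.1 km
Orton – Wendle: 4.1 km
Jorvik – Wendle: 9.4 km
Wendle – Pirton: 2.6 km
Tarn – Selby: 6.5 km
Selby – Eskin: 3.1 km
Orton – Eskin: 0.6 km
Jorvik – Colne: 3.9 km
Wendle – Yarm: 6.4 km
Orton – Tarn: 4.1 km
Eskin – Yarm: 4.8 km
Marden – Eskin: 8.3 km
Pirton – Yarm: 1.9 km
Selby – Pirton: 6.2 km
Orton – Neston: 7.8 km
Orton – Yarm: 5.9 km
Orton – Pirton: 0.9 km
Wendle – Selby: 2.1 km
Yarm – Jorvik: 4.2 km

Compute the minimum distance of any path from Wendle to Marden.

10.9 km

Running Dijkstra from Wendle:
Wendle: 0
Selby: 2.1  (via Wendle)
Pirton: 2.6  (via Wendle)
Orton: 3.5  (via Pirton)
Eskin: 4.1  (via Orton)
Yarm: 4.5  (via Pirton)
Colne: 6.3  (via Eskin)
Tarn: 7.4  (via Colne)
Jorvik: 8.2  (via Pirton)
Marden: 10.9  (via Tarn)
Shortest route: Wendle–Pirton–Orton–Eskin–Colne–Tarn–Marden = 10.9 km.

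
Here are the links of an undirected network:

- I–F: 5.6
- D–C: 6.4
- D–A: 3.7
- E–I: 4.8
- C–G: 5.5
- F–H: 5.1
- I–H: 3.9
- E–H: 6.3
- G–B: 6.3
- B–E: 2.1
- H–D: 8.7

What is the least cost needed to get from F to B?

12.5

Running Dijkstra from F:
F: 0
H: 5.1  (via F)
I: 5.6  (via F)
E: 10.4  (via I)
B: 12.5  (via E)
Shortest route: F → I → E → B = 12.5.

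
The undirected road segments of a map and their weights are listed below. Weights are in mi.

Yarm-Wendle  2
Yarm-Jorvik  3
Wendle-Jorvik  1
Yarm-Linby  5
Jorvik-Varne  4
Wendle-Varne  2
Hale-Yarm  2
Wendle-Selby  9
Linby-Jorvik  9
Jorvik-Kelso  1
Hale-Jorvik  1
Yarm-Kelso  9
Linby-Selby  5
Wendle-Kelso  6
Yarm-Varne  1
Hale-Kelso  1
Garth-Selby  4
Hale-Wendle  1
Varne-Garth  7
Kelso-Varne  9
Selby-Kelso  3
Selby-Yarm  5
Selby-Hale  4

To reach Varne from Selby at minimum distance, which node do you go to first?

Yarm

Compare a few routes:
Selby → Kelso → Hale → Wendle → Varne: 3+1+1+2 = 7
Selby → Kelso → Hale → Yarm → Varne: 3+1+2+1 = 7
Selby → Yarm → Varne: 5+1 = 6
Selby → Kelso → Jorvik → Wendle → Varne: 3+1+1+2 = 7
The minimum is 6 mi via Selby → Yarm → Varne.
So from Selby the first move is to Yarm.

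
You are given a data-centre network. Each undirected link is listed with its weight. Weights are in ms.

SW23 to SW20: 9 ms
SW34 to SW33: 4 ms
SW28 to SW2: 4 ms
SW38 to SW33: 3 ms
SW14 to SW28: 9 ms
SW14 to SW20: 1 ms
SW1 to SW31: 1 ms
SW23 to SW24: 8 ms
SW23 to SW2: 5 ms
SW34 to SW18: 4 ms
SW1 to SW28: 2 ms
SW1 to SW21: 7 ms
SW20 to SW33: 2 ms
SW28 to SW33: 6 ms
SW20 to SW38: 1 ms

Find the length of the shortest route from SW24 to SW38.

Enumerating some paths:
SW24 → SW23 → SW2 → SW28 → SW33 → SW38: 8+5+4+6+3 = 26
SW24 → SW23 → SW20 → SW33 → SW38: 8+9+2+3 = 22
SW24 → SW23 → SW20 → SW38: 8+9+1 = 18
SW24 → SW23 → SW2 → SW28 → SW33 → SW20 → SW38: 8+5+4+6+2+1 = 26
The minimum is 18 ms via SW24 → SW23 → SW20 → SW38.

18 ms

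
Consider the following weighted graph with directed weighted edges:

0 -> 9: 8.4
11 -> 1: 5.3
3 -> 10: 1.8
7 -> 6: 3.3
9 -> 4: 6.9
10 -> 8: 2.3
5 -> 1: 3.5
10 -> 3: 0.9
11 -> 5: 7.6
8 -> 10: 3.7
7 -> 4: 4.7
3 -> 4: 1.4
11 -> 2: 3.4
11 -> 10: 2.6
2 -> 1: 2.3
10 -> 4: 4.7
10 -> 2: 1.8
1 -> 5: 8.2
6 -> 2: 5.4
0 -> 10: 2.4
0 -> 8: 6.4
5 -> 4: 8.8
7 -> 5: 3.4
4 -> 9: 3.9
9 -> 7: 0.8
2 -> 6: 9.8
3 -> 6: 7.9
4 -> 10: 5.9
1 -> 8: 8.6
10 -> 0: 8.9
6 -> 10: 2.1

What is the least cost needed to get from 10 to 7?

7

Settle nodes by increasing distance from 10:
10: 0
3: 0.9  (via 10)
2: 1.8  (via 10)
4: 2.3  (via 3)
8: 2.3  (via 10)
1: 4.1  (via 2)
9: 6.2  (via 4)
7: 7  (via 9)
Shortest route: 10 → 3 → 4 → 9 → 7 = 7.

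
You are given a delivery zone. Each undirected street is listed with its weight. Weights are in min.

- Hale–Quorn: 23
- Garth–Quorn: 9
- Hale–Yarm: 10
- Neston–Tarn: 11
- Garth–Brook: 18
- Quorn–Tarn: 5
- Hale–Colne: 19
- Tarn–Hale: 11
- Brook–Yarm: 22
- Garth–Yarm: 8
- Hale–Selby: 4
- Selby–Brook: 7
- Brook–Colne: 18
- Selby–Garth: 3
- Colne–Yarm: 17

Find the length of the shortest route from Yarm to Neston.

32 min

Enumerating some paths:
Yarm → Garth → Selby → Hale → Tarn → Neston: 8+3+4+11+11 = 37
Yarm → Garth → Quorn → Tarn → Neston: 8+9+5+11 = 33
Yarm → Hale → Tarn → Neston: 10+11+11 = 32
The minimum is 32 min via Yarm → Hale → Tarn → Neston.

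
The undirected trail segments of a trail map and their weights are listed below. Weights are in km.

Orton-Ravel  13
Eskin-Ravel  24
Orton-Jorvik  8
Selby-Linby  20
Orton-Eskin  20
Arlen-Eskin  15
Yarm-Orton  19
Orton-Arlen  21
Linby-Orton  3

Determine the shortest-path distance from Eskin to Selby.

43 km

Compare a few routes:
Eskin–Orton–Linby–Selby: 20+3+20 = 43
Eskin–Arlen–Orton–Linby–Selby: 15+21+3+20 = 59
Eskin–Ravel–Orton–Linby–Selby: 24+13+3+20 = 60
Cheapest is Eskin–Orton–Linby–Selby at 43 km.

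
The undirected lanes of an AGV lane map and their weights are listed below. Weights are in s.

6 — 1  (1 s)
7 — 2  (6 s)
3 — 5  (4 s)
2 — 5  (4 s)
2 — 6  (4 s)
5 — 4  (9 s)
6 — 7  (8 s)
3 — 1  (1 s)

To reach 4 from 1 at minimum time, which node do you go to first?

Compare a few routes:
1 → 6 → 7 → 2 → 5 → 4: 1+8+6+4+9 = 28
1 → 3 → 5 → 4: 1+4+9 = 14
1 → 6 → 2 → 5 → 4: 1+4+4+9 = 18
The minimum is 14 s via 1 → 3 → 5 → 4.
So from 1 the first move is to 3.

3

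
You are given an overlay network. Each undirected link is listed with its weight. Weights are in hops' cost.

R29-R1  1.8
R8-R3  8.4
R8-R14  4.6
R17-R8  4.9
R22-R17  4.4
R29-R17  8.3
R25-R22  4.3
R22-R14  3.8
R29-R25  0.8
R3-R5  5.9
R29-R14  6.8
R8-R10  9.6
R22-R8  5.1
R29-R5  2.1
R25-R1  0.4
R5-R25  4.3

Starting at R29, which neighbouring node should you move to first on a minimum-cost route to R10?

R25

Compare a few routes:
R29 → R25 → R22 → R8 → R10: 0.8+4.3+5.1+9.6 = 19.8
R29 → R14 → R8 → R10: 6.8+4.6+9.6 = 21
Cheapest is R29 → R25 → R22 → R8 → R10 at 19.8 hops' cost.
So from R29 the first move is to R25.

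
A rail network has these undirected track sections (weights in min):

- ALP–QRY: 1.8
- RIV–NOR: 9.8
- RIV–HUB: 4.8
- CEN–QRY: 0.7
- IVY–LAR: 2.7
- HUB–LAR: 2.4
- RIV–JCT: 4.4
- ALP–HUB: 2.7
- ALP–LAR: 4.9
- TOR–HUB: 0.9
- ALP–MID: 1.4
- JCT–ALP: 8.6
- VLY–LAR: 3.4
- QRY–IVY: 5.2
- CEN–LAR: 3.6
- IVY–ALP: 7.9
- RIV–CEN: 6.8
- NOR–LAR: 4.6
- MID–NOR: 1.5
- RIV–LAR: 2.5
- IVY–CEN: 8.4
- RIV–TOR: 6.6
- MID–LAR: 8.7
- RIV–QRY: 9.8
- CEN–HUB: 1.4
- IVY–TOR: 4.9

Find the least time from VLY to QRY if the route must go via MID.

Best VLY to MID: VLY → LAR → NOR → MID costing 9.5
Shortest MID→QRY: MID → ALP → QRY = 3.2
Total via MID: 9.5 + 3.2 = 12.7 min.

12.7 min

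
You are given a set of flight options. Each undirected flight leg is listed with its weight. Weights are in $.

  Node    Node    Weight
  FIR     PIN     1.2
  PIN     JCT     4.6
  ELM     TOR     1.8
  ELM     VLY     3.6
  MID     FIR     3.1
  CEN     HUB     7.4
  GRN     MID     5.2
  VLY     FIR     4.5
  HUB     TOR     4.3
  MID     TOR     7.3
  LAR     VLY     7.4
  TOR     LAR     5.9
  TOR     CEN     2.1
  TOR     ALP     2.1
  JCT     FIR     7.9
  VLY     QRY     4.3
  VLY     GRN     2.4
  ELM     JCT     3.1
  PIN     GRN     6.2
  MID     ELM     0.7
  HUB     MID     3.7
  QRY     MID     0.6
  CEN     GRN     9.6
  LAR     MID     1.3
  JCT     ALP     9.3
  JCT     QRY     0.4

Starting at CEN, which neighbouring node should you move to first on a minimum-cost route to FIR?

Candidate routes:
CEN - TOR - ELM - JCT - QRY - MID - FIR: 2.1+1.8+3.1+0.4+0.6+3.1 = 11.1
CEN - TOR - ELM - MID - FIR: 2.1+1.8+0.7+3.1 = 7.7
The minimum is $7.7 via CEN - TOR - ELM - MID - FIR.
So from CEN the first move is to TOR.

TOR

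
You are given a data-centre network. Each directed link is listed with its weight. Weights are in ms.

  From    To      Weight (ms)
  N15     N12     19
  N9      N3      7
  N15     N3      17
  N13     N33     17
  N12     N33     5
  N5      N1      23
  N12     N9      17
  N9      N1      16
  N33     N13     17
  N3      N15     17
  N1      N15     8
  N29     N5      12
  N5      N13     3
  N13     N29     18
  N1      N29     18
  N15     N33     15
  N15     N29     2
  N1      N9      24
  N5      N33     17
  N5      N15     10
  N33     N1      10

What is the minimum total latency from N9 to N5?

Settle nodes by increasing distance from N9:
N9: 0
N3: 7  (via N9)
N1: 16  (via N9)
N15: 24  (via N3)
N29: 26  (via N15)
N5: 38  (via N29)
Shortest route: N9 → N3 → N15 → N29 → N5 = 38 ms.

38 ms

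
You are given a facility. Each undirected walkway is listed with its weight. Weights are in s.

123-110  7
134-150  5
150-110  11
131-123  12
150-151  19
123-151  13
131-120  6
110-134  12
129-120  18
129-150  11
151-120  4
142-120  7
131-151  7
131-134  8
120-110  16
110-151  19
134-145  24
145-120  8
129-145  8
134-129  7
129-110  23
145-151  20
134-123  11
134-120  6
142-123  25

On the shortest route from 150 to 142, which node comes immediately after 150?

134

Candidate routes:
150 → 134 → 120 → 142: 5+6+7 = 18
150 → 134 → 131 → 120 → 142: 5+8+6+7 = 26
The minimum is 18 s via 150 → 134 → 120 → 142.
So from 150 the first move is to 134.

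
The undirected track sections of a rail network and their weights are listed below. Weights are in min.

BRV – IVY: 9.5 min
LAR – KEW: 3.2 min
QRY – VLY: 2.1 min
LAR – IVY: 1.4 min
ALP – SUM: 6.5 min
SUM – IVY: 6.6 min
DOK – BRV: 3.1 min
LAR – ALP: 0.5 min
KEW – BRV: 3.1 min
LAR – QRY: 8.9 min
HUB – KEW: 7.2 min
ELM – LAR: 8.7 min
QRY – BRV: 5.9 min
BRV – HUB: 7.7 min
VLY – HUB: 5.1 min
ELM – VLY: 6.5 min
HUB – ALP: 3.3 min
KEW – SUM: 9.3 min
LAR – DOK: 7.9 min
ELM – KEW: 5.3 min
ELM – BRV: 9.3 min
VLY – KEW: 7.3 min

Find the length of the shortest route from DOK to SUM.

Candidate routes:
DOK - LAR - ALP - SUM: 7.9+0.5+6.5 = 14.9
DOK - BRV - KEW - SUM: 3.1+3.1+9.3 = 15.5
Cheapest is DOK - LAR - ALP - SUM at 14.9 min.

14.9 min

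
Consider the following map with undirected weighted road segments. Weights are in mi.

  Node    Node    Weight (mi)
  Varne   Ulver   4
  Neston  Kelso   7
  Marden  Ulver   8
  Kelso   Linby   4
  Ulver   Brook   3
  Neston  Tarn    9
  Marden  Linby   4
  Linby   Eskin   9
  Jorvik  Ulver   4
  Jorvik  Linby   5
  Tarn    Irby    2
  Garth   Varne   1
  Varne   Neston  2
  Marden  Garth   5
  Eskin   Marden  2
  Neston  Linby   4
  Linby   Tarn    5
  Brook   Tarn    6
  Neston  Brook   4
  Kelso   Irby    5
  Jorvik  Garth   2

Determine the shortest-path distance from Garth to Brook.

Candidate routes:
Garth → Jorvik → Ulver → Brook: 2+4+3 = 9
Garth → Varne → Ulver → Brook: 1+4+3 = 8
Garth → Varne → Neston → Brook: 1+2+4 = 7
The minimum is 7 mi via Garth → Varne → Neston → Brook.

7 mi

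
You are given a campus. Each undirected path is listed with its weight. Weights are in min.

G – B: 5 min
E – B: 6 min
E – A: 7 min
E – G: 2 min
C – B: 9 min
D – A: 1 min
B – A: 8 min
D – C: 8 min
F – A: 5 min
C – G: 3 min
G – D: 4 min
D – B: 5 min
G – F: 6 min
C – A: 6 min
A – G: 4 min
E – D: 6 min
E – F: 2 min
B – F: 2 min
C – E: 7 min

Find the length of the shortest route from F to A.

Enumerating some paths:
F → B → D → A: 2+5+1 = 8
F → E → G → A: 2+2+4 = 8
F → A: 5 = 5
F → E → A: 2+7 = 9
The minimum is 5 min via F → A.

5 min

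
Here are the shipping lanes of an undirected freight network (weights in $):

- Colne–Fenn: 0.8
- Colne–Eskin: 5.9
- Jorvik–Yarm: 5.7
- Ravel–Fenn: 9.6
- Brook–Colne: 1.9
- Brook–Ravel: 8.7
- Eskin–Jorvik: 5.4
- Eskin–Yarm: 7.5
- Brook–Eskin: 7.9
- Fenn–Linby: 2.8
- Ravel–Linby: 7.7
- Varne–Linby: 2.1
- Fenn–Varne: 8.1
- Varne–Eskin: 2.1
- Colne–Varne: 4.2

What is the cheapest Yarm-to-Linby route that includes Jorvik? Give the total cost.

Best Yarm to Jorvik: Yarm → Jorvik costing 5.7
Best Jorvik to Linby: Jorvik → Eskin → Varne → Linby costing 9.6
Total via Jorvik: 5.7 + 9.6 = $15.3.

$15.3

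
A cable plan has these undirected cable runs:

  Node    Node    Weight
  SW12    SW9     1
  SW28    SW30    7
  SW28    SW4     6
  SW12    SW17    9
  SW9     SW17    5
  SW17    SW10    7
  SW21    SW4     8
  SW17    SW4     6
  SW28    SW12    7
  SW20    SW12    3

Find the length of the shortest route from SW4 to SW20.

15

Enumerating some paths:
SW4 - SW17 - SW9 - SW12 - SW20: 6+5+1+3 = 15
SW4 - SW28 - SW12 - SW20: 6+7+3 = 16
Cheapest is SW4 - SW17 - SW9 - SW12 - SW20 at 15.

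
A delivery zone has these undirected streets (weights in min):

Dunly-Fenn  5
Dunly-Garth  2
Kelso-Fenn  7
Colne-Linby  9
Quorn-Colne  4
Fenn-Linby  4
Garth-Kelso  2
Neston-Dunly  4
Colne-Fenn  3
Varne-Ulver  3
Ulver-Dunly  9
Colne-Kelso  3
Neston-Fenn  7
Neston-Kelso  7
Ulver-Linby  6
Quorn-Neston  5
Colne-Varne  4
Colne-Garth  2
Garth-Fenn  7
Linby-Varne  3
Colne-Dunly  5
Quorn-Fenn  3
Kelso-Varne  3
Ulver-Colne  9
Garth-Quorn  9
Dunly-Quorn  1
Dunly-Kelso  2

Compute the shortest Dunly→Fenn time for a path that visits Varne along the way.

Best Dunly to Varne: Dunly–Kelso–Varne costing 5
Shortest Varne→Fenn: Varne–Linby–Fenn = 7
Total via Varne: 5 + 7 = 12 min.

12 min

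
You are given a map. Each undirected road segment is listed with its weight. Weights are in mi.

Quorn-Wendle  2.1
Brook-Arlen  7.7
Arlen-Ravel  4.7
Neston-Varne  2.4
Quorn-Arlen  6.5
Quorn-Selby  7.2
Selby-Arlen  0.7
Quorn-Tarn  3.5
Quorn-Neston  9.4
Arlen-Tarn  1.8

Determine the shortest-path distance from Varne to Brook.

Enumerating some paths:
Varne–Neston–Quorn–Tarn–Arlen–Brook: 2.4+9.4+3.5+1.8+7.7 = 24.8
Varne–Neston–Quorn–Arlen–Brook: 2.4+9.4+6.5+7.7 = 26
The minimum is 24.8 mi via Varne–Neston–Quorn–Tarn–Arlen–Brook.

24.8 mi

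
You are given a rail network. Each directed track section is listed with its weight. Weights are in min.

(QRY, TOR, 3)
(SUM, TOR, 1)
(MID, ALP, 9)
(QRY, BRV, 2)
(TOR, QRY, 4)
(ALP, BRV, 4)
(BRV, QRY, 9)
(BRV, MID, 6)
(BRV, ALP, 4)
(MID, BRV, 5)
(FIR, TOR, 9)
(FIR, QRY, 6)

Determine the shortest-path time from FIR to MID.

14 min

Candidate routes:
FIR - TOR - QRY - BRV - MID: 9+4+2+6 = 21
FIR - QRY - BRV - MID: 6+2+6 = 14
Cheapest is FIR - QRY - BRV - MID at 14 min.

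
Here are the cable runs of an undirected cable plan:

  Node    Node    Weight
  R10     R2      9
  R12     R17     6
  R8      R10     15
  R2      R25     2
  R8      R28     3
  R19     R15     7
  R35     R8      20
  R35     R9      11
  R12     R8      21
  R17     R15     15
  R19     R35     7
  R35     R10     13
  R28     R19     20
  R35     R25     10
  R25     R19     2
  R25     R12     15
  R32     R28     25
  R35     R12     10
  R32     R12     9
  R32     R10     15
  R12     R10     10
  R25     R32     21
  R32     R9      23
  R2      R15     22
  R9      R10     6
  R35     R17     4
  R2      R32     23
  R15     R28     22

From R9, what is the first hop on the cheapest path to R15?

R35

Candidate routes:
R9 - R10 - R2 - R25 - R19 - R15: 6+9+2+2+7 = 26
R9 - R35 - R25 - R19 - R15: 11+10+2+7 = 30
R9 - R35 - R19 - R15: 11+7+7 = 25
R9 - R35 - R17 - R15: 11+4+15 = 30
The minimum is 25 via R9 - R35 - R19 - R15.
So from R9 the first move is to R35.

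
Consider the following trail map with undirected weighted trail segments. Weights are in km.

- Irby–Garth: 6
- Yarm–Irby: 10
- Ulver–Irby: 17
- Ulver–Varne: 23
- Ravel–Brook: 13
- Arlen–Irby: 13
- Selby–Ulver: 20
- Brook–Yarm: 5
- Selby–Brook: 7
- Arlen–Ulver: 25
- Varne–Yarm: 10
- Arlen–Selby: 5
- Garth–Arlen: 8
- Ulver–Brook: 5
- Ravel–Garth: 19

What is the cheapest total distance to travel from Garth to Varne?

26 km

Settle nodes by increasing distance from Garth:
Garth: 0
Irby: 6  (via Garth)
Arlen: 8  (via Garth)
Selby: 13  (via Arlen)
Yarm: 16  (via Irby)
Ravel: 19  (via Garth)
Brook: 20  (via Selby)
Ulver: 23  (via Irby)
Varne: 26  (via Yarm)
Shortest route: Garth–Irby–Yarm–Varne = 26 km.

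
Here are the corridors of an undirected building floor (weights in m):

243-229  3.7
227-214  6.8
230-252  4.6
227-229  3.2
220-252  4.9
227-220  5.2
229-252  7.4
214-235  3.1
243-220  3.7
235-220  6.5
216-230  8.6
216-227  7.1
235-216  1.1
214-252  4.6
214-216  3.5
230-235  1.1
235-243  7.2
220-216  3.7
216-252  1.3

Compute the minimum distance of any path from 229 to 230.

Shortest distances from 229:
229: 0
227: 3.2  (via 229)
243: 3.7  (via 229)
252: 7.4  (via 229)
220: 7.4  (via 243)
216: 8.7  (via 252)
235: 9.8  (via 216)
214: 10  (via 227)
230: 10.9  (via 235)
Shortest route: 229 → 252 → 216 → 235 → 230 = 10.9 m.

10.9 m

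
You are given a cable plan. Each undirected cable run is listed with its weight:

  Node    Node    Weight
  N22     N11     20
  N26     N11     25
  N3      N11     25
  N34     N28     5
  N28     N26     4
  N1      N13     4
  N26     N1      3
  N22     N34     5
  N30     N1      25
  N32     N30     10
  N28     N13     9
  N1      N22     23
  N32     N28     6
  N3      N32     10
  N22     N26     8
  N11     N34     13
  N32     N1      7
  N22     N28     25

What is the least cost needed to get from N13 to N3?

Settle nodes by increasing distance from N13:
N13: 0
N1: 4  (via N13)
N26: 7  (via N1)
N28: 9  (via N13)
N32: 11  (via N1)
N34: 14  (via N28)
N22: 15  (via N26)
N30: 21  (via N32)
N3: 21  (via N32)
Shortest route: N13–N1–N32–N3 = 21.

21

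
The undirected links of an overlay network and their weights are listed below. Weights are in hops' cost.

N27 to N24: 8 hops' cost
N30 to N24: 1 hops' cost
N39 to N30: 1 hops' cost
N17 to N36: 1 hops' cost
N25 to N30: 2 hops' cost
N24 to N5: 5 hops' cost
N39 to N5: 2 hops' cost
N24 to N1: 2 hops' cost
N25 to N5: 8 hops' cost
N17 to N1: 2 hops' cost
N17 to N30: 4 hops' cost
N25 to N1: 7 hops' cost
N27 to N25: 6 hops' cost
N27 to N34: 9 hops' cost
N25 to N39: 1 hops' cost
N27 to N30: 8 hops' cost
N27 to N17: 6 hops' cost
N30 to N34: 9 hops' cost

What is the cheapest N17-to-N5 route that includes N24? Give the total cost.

Shortest N17→N24: N17–N1–N24 = 4
Best N24 to N5: N24–N30–N39–N5 costing 4
Total via N24: 4 + 4 = 8 hops' cost.

8 hops' cost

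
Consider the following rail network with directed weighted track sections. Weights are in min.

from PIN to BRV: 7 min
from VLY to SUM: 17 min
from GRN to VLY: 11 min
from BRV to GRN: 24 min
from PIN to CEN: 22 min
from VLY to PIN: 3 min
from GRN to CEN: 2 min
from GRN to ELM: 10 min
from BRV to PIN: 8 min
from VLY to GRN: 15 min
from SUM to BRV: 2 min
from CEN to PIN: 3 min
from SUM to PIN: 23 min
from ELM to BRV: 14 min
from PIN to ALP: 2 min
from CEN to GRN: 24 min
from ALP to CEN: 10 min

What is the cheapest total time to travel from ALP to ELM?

Settle nodes by increasing distance from ALP:
ALP: 0
CEN: 10  (via ALP)
PIN: 13  (via CEN)
BRV: 20  (via PIN)
GRN: 34  (via CEN)
ELM: 44  (via GRN)
Shortest route: ALP → CEN → GRN → ELM = 44 min.

44 min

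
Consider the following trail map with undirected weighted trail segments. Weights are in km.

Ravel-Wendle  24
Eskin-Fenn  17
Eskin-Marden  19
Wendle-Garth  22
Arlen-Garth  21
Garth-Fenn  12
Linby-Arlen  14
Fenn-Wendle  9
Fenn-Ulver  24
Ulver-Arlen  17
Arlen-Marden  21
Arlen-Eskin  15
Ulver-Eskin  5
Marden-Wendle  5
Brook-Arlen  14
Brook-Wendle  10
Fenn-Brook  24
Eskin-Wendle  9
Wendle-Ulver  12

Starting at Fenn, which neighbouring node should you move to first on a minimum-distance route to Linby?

Eskin

Candidate routes:
Fenn–Wendle–Eskin–Arlen–Linby: 9+9+15+14 = 47
Fenn–Eskin–Arlen–Linby: 17+15+14 = 46
The minimum is 46 km via Fenn–Eskin–Arlen–Linby.
So from Fenn the first move is to Eskin.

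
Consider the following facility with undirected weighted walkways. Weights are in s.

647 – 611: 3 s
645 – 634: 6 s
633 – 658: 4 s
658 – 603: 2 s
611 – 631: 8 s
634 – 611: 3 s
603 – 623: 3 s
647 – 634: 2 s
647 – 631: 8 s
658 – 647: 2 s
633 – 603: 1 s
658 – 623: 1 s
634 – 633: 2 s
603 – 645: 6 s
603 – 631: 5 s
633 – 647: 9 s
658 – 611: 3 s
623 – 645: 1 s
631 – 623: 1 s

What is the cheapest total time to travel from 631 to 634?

Settle nodes by increasing distance from 631:
631: 0
623: 1  (via 631)
658: 2  (via 623)
645: 2  (via 623)
603: 4  (via 623)
647: 4  (via 658)
633: 5  (via 603)
611: 5  (via 658)
634: 6  (via 647)
Shortest route: 631–623–658–647–634 = 6 s.

6 s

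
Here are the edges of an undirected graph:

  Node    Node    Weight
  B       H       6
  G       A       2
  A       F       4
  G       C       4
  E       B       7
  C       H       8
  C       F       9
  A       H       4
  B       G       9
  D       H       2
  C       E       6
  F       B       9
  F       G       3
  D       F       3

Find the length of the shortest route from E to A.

Compare a few routes:
E → C → G → A: 6+4+2 = 12
E → B → H → A: 7+6+4 = 17
Cheapest is E → C → G → A at 12.

12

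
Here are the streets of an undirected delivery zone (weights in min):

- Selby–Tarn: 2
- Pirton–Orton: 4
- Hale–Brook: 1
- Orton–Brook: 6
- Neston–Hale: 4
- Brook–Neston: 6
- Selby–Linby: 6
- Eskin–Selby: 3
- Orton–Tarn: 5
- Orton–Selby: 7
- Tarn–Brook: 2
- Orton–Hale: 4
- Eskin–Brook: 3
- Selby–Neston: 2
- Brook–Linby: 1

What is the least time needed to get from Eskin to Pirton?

12 min

Settle nodes by increasing distance from Eskin:
Eskin: 0
Selby: 3  (via Eskin)
Brook: 3  (via Eskin)
Hale: 4  (via Brook)
Linby: 4  (via Brook)
Tarn: 5  (via Selby)
Neston: 5  (via Selby)
Orton: 8  (via Hale)
Pirton: 12  (via Orton)
Shortest route: Eskin–Brook–Hale–Orton–Pirton = 12 min.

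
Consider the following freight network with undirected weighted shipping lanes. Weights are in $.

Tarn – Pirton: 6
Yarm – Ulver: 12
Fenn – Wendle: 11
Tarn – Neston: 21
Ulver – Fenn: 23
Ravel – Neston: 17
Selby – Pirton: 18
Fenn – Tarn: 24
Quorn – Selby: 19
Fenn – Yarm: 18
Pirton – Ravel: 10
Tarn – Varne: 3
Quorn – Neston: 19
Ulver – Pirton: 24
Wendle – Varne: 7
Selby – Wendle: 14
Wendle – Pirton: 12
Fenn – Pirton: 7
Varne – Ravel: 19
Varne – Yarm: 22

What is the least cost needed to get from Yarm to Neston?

$46

Running Dijkstra from Yarm:
Yarm: 0
Ulver: 12  (via Yarm)
Fenn: 18  (via Yarm)
Varne: 22  (via Yarm)
Tarn: 25  (via Varne)
Pirton: 25  (via Fenn)
Wendle: 29  (via Fenn)
Ravel: 35  (via Pirton)
Selby: 43  (via Pirton)
Neston: 46  (via Tarn)
Shortest route: Yarm–Varne–Tarn–Neston = $46.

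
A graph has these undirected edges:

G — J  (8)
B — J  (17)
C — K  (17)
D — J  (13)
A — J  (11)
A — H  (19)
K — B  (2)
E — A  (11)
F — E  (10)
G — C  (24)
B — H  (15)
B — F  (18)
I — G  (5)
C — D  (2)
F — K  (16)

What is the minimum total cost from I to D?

26

Settle nodes by increasing distance from I:
I: 0
G: 5  (via I)
J: 13  (via G)
A: 24  (via J)
D: 26  (via J)
Shortest route: I → G → J → D = 26.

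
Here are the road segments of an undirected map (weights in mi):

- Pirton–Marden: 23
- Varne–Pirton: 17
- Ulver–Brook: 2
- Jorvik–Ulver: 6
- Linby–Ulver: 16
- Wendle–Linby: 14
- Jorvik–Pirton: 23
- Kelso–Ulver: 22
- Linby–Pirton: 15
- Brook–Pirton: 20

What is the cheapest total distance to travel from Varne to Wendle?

46 mi

Candidate routes:
Varne - Pirton - Brook - Ulver - Linby - Wendle: 17+20+2+16+14 = 69
Varne - Pirton - Linby - Wendle: 17+15+14 = 46
Cheapest is Varne - Pirton - Linby - Wendle at 46 mi.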